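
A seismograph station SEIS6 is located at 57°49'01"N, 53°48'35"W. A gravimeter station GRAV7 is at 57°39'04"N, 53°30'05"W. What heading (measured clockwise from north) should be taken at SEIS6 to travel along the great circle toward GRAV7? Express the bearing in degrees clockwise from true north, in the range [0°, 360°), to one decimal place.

SEIS6: φ = +57.81694°, λ = -53.80972°
GRAV7: φ = +57.65111°, λ = -53.50139°
Δλ = 0.3083°
y = sin Δλ · cos φ₂ = 0.002879
x = cos φ₁ sin φ₂ − sin φ₁ cos φ₂ cos Δλ = -0.002888
θ = atan2(y, x) = 135.0827° → 135.0827° (mod 360°)

135.1°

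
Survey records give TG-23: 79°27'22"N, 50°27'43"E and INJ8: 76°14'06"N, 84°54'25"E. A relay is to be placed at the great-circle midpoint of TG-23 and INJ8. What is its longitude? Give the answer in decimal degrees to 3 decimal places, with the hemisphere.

70.002°E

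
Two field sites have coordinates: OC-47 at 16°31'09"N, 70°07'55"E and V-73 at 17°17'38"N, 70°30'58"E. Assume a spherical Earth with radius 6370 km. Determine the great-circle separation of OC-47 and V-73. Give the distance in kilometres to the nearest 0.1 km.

95.3 km

OC-47: φ = +16.51917°, λ = +70.13194°
V-73: φ = +17.29389°, λ = +70.51611°
Δφ = 0.7747°,  Δλ = 0.3842°
a = sin²(Δφ/2) + cos φ₁ cos φ₂ sin²(Δλ/2) = 0.000056
c = 2·arcsin(√a) = 0.014966 rad = 0.8575°
d = R·c = 6370 × 0.014966 = 95.3 km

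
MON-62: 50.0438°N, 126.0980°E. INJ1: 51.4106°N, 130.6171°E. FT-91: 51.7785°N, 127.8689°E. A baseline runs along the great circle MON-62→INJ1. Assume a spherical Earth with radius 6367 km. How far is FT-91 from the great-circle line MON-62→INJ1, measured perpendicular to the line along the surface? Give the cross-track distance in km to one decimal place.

116.8 km

δ₁₃ = central angle MON-62→FT-91 = 0.036004 rad  (haversine)
θ₁₃ = bearing MON-62→FT-91 = 32.084°,  θ₁₂ = bearing MON-62→INJ1 = 62.724°
dₓₜ = R·arcsin(sin δ₁₃ · sin(θ₁₃ − θ₁₂)) = 6367·arcsin(0.03600·sin(-30.640°)) = -116.809 km
|dₓₜ| = 116.809 km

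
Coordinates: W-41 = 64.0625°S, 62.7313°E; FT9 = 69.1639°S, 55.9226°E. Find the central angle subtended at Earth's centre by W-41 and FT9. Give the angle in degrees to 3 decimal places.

5.765°

Δφ = -5.1014°,  Δλ = -6.8087°
a = sin²(Δφ/2) + cos φ₁ cos φ₂ sin²(Δλ/2) = 0.002529
c = 2·arcsin(√a) = 0.100624 rad = 5.7653°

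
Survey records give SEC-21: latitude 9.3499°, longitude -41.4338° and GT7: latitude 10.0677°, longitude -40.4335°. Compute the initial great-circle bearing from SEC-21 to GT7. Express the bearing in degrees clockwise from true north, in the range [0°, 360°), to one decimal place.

53.9°

Δλ = 1.0003°
y = sin Δλ · cos φ₂ = 0.017189
x = cos φ₁ sin φ₂ − sin φ₁ cos φ₂ cos Δλ = 0.012552
θ = atan2(y, x) = 53.8615° → 53.8615° (mod 360°)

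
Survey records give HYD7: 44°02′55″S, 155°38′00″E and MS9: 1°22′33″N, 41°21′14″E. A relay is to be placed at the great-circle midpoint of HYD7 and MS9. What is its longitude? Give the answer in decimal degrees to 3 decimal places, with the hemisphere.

84.290°E

HYD7: φ = -44.04861°, λ = +155.63333°
MS9: φ = +1.37583°, λ = +41.35389°
Bx = cos φ₂ cos Δλ = -0.411069,  By = cos φ₂ sin Δλ = -0.911288
φₘ = atan2(sin φ₁ + sin φ₂, √((cos φ₁ + Bx)² + By²)) = -34.91110°
λₘ = λ₁ + atan2(By, cos φ₁ + Bx) = 84.28974°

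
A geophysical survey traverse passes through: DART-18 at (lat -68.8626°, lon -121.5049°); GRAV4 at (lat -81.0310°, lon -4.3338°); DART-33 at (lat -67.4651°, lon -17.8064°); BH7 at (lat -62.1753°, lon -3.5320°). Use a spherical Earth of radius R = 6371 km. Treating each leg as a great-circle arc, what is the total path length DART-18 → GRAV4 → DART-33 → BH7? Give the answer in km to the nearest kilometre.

DART-18→GRAV4: c = 0.460924 rad, d = 2936.55 km
GRAV4→DART-33: c = 0.243680 rad, d = 1552.49 km
DART-33→BH7: c = 0.139984 rad, d = 891.84 km
Total = 2936.55 + 1552.49 + 891.84 = 5380.88 km

5381 km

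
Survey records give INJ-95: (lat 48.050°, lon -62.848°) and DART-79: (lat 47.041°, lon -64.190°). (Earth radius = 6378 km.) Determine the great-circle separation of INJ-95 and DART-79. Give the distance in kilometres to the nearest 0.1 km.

Δφ = -1.0090°,  Δλ = -1.3420°
a = sin²(Δφ/2) + cos φ₁ cos φ₂ sin²(Δλ/2) = 0.000140
c = 2·arcsin(√a) = 0.023665 rad = 1.3559°
d = R·c = 6378 × 0.023665 = 150.9 km

150.9 km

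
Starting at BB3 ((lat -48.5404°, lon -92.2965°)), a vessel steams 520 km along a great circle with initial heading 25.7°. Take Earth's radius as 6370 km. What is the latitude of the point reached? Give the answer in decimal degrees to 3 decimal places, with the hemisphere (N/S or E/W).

δ = d/R = 520/6370 = 0.081633 rad
φ₂ = arcsin(sin φ₁ cos δ + cos φ₁ sin δ cos θ)
   = arcsin(-0.74942·0.99667 + 0.66209·0.08154·0.90108) = -44.28913°
λ₂ = λ₁ + atan2(sin θ sin δ cos φ₁, cos δ − sin φ₁ sin φ₂) = -89.46496°

44.289°S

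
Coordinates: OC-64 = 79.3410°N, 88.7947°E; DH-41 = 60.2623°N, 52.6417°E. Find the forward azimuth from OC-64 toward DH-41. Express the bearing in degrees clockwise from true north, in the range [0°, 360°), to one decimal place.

Δλ = -36.1530°
y = sin Δλ · cos φ₂ = -0.292630
x = cos φ₁ sin φ₂ − sin φ₁ cos φ₂ cos Δλ = -0.233001
θ = atan2(y, x) = -128.5279° → 231.4721° (mod 360°)

231.5°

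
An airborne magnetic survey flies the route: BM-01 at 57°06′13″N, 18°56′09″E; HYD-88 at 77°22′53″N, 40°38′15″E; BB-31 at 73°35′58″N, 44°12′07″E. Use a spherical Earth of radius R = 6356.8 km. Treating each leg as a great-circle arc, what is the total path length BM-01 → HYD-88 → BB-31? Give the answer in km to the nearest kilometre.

BM-01: φ = +57.10361°, λ = +18.93583°
HYD-88: φ = +77.38139°, λ = +40.63750°
BB-31: φ = +73.59944°, λ = +44.20194°
BM-01→HYD-88: c = 0.377433 rad, d = 2399.27 km
HYD-88→BB-31: c = 0.067792 rad, d = 430.94 km
Total = 2399.27 + 430.94 = 2830.21 km

2830 km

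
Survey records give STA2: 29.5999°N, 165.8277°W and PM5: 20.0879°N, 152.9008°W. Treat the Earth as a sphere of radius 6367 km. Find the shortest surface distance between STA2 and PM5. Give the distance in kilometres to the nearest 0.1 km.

1676.0 km

Δφ = -9.5120°,  Δλ = 12.9269°
a = sin²(Δφ/2) + cos φ₁ cos φ₂ sin²(Δλ/2) = 0.017222
c = 2·arcsin(√a) = 0.263227 rad = 15.0818°
d = R·c = 6367 × 0.263227 = 1676.0 km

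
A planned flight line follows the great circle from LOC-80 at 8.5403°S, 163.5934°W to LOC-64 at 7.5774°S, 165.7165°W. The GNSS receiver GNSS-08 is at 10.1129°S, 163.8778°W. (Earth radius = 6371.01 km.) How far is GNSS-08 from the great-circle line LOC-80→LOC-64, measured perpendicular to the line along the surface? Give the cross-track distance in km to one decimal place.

δ₁₃ = central angle LOC-80→GNSS-08 = 0.027881 rad  (haversine)
θ₁₃ = bearing LOC-80→GNSS-08 = 190.096°,  θ₁₂ = bearing LOC-80→LOC-64 = 294.459°
dₓₜ = R·arcsin(sin δ₁₃ · sin(θ₁₃ − θ₁₂)) = 6371.01·arcsin(0.02788·sin(-104.363°)) = -172.074 km
|dₓₜ| = 172.074 km

172.1 km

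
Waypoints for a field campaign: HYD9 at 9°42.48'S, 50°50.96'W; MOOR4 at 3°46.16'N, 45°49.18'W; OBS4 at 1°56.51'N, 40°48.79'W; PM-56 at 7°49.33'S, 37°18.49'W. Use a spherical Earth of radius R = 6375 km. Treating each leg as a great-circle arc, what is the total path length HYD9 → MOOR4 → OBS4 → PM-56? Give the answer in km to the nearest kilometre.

HYD9: φ = -9.70800°, λ = -50.84933°
MOOR4: φ = +3.76933°, λ = -45.81967°
OBS4: φ = +1.94183°, λ = -40.81317°
PM-56: φ = -7.82217°, λ = -37.30817°
HYD9→MOOR4: c = 0.250958 rad, d = 1599.86 km
MOOR4→OBS4: c = 0.092914 rad, d = 592.33 km
OBS4→PM-56: c = 0.181009 rad, d = 1153.93 km
Total = 1599.86 + 592.33 + 1153.93 = 3346.11 km

3346 km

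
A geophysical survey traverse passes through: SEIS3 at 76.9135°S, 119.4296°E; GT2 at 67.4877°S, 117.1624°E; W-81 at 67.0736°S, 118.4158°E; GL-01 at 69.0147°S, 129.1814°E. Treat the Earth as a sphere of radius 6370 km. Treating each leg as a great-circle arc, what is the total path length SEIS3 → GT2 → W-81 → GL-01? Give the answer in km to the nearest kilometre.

1617 km

SEIS3→GT2: c = 0.164925 rad, d = 1050.57 km
GT2→W-81: c = 0.011118 rad, d = 70.82 km
W-81→GL-01: c = 0.077856 rad, d = 495.94 km
Total = 1050.57 + 70.82 + 495.94 = 1617.34 km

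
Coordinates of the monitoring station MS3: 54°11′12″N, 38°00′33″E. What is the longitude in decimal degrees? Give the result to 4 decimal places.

38° + 0′/60 + 33″/3600 = 38 + 0.00000 + 0.00917 = 38.0092°

38.0092°E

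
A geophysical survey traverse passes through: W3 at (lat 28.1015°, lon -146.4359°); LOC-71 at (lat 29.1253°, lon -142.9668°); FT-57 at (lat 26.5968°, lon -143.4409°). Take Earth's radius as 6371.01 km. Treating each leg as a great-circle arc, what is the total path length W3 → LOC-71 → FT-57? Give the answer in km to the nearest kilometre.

W3→LOC-71: c = 0.056073 rad, d = 357.24 km
LOC-71→FT-57: c = 0.044733 rad, d = 284.99 km
Total = 357.24 + 284.99 = 642.23 km

642 km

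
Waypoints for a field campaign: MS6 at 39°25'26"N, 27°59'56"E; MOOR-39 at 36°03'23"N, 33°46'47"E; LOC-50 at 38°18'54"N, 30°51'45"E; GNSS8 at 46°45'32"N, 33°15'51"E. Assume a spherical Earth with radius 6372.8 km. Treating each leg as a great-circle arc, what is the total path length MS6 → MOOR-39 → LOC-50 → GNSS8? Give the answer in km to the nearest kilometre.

1951 km

MS6: φ = +39.42389°, λ = +27.99889°
MOOR-39: φ = +36.05639°, λ = +33.77972°
LOC-50: φ = +38.31500°, λ = +30.86250°
GNSS8: φ = +46.75889°, λ = +33.26417°
MS6→MOOR-39: c = 0.099061 rad, d = 631.30 km
MOOR-39→LOC-50: c = 0.056556 rad, d = 360.42 km
LOC-50→GNSS8: c = 0.150555 rad, d = 959.46 km
Total = 631.30 + 360.42 + 959.46 = 1951.18 km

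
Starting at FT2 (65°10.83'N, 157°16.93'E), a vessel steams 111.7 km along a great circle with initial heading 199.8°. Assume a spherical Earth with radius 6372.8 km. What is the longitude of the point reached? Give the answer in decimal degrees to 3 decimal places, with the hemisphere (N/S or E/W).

156.500°E

FT2: φ = +65.18050°, λ = +157.28217°
δ = d/R = 111.7/6372.8 = 0.017528 rad
φ₂ = arcsin(sin φ₁ cos δ + cos φ₁ sin δ cos θ)
   = arcsin(0.90763·0.99985 + 0.41976·0.01753·-0.94088) = 64.23351°
λ₂ = λ₁ + atan2(sin θ sin δ cos φ₁, cos δ − sin φ₁ sin φ₂) = 156.49963°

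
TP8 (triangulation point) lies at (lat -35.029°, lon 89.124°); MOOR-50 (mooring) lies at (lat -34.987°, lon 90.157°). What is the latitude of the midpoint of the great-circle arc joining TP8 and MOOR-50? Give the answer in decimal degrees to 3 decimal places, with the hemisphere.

35.009°S

Bx = cos φ₂ cos Δλ = 0.819149,  By = cos φ₂ sin Δλ = 0.014770
φₘ = atan2(sin φ₁ + sin φ₂, √((cos φ₁ + Bx)² + By²)) = -35.00909°
λₘ = λ₁ + atan2(By, cos φ₁ + Bx) = 89.64063°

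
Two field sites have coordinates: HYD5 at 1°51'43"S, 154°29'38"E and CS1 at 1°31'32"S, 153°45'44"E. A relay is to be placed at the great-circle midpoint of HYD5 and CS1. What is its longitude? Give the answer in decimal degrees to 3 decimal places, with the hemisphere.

HYD5: φ = -1.86194°, λ = +154.49389°
CS1: φ = -1.52556°, λ = +153.76222°
Bx = cos φ₂ cos Δλ = 0.999564,  By = cos φ₂ sin Δλ = -0.012765
φₘ = atan2(sin φ₁ + sin φ₂, √((cos φ₁ + Bx)² + By²)) = -1.69378°
λₘ = λ₁ + atan2(By, cos φ₁ + Bx) = 154.12802°

154.128°E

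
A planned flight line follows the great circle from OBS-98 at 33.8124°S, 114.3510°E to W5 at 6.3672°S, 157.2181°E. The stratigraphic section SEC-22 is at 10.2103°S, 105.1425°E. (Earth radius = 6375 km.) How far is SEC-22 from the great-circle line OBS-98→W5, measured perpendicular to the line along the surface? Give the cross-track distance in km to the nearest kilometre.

δ₁₃ = central angle OBS-98→SEC-22 = 0.437509 rad  (haversine)
θ₁₃ = bearing OBS-98→SEC-22 = 338.178°,  θ₁₂ = bearing OBS-98→W5 = 65.144°
dₓₜ = R·arcsin(sin δ₁₃ · sin(θ₁₃ − θ₁₂)) = 6375·arcsin(0.42368·sin(273.034°)) = -2784.941 km
|dₓₜ| = 2784.941 km

2785 km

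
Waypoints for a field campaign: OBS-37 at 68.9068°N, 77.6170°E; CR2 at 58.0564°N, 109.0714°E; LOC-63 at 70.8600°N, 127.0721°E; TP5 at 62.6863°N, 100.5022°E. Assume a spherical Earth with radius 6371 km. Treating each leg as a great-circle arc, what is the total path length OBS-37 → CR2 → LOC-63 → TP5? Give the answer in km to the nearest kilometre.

5044 km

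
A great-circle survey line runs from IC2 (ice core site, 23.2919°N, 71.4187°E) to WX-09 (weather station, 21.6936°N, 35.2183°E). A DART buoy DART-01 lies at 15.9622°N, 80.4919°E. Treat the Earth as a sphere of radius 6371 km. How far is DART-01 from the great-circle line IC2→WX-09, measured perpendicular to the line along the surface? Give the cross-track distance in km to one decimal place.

δ₁₃ = central angle IC2→DART-01 = 0.196382 rad  (haversine)
θ₁₃ = bearing IC2→DART-01 = 129.010°,  θ₁₂ = bearing IC2→WX-09 = 274.484°
dₓₜ = R·arcsin(sin δ₁₃ · sin(θ₁₃ − θ₁₂)) = 6371·arcsin(0.19512·sin(-145.473°)) = -706.032 km
|dₓₜ| = 706.032 km

706.0 km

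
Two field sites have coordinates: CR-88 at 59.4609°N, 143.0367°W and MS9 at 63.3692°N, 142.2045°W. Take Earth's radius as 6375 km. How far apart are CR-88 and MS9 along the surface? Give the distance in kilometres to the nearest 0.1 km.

Δφ = 3.9083°,  Δλ = 0.8322°
a = sin²(Δφ/2) + cos φ₁ cos φ₂ sin²(Δλ/2) = 0.001175
c = 2·arcsin(√a) = 0.068564 rad = 3.9284°
d = R·c = 6375 × 0.068564 = 437.1 km

437.1 km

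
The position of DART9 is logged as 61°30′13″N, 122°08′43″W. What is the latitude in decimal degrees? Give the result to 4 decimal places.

61° + 30′/60 + 13″/3600 = 61 + 0.50000 + 0.00361 = 61.5036°

61.5036°N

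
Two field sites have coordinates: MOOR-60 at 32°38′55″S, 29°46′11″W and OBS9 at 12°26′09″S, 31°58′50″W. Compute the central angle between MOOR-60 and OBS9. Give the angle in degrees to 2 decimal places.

20.31°

MOOR-60: φ = -32.64861°, λ = -29.76972°
OBS9: φ = -12.43583°, λ = -31.98056°
Δφ = 20.2128°,  Δλ = -2.2108°
a = sin²(Δφ/2) + cos φ₁ cos φ₂ sin²(Δλ/2) = 0.031098
c = 2·arcsin(√a) = 0.354547 rad = 20.3140°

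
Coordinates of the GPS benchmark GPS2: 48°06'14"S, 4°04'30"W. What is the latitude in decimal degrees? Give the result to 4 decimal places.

48° + 6′/60 + 14″/3600 = 48 + 0.10000 + 0.00389 = 48.1039°

48.1039°S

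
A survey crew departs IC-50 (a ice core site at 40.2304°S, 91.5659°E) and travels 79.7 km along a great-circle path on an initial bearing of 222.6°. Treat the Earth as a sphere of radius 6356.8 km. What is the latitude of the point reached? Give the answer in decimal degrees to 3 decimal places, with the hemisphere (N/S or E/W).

δ = d/R = 79.7/6356.8 = 0.012538 rad
φ₂ = arcsin(sin φ₁ cos δ + cos φ₁ sin δ cos θ)
   = arcsin(-0.64586·0.99992 + 0.76345·0.01254·-0.73610) = -40.75742°
λ₂ = λ₁ + atan2(sin θ sin δ cos φ₁, cos δ − sin φ₁ sin φ₂) = 90.92398°

40.757°S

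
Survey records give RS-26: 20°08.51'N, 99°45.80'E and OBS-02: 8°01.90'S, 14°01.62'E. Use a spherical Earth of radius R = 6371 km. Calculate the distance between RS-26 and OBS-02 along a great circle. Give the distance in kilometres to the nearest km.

9874 km

RS-26: φ = +20.14183°, λ = +99.76333°
OBS-02: φ = -8.03167°, λ = +14.02700°
Δφ = -28.1735°,  Δλ = -85.7363°
a = sin²(Δφ/2) + cos φ₁ cos φ₂ sin²(Δλ/2) = 0.489499
c = 2·arcsin(√a) = 1.549792 rad = 88.7965°
d = R·c = 6371 × 1.549792 = 9873.7 km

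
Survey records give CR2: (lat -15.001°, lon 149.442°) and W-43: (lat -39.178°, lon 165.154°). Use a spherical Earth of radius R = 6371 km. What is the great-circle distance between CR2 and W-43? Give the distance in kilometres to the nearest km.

Δφ = -24.1770°,  Δλ = 15.7120°
a = sin²(Δφ/2) + cos φ₁ cos φ₂ sin²(Δλ/2) = 0.057847
c = 2·arcsin(√a) = 0.485789 rad = 27.8337°
d = R·c = 6371 × 0.485789 = 3095.0 km

3095 km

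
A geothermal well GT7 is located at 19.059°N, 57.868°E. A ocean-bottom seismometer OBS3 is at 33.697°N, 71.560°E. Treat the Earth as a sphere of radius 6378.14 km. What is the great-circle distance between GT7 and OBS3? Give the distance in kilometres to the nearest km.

2121 km

Δφ = 14.6380°,  Δλ = 13.6920°
a = sin²(Δφ/2) + cos φ₁ cos φ₂ sin²(Δλ/2) = 0.027403
c = 2·arcsin(√a) = 0.332606 rad = 19.0569°
d = R·c = 6378.14 × 0.332606 = 2121.4 km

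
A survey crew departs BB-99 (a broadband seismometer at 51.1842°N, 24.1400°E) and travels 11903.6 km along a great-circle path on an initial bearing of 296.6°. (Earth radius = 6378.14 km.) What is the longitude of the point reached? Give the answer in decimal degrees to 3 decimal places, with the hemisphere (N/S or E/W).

δ = d/R = 11903.6/6378.14 = 1.866312 rad
φ₂ = arcsin(sin φ₁ cos δ + cos φ₁ sin δ cos θ)
   = arcsin(0.77917·-0.29123 + 0.62682·0.95665·0.44776) = 2.38297°
λ₂ = λ₁ + atan2(sin θ sin δ cos φ₁, cos δ − sin φ₁ sin φ₂) = -96.97467°

96.975°W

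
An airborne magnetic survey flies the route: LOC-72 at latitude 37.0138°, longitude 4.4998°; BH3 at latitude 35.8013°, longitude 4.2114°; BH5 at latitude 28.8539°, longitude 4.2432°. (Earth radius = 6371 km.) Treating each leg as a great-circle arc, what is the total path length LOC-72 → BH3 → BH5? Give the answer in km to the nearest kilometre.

910 km

LOC-72→BH3: c = 0.021546 rad, d = 137.27 km
BH3→BH5: c = 0.121256 rad, d = 772.52 km
Total = 137.27 + 772.52 = 909.79 km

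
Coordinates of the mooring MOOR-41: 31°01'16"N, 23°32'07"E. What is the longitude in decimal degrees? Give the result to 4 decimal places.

23.5353°E

23° + 32′/60 + 7″/3600 = 23 + 0.53333 + 0.00194 = 23.5353°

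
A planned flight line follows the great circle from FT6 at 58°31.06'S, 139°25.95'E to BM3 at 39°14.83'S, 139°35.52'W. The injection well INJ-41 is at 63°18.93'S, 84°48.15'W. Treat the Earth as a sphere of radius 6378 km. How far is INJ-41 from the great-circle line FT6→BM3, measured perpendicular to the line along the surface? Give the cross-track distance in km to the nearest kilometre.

FT6: φ = -58.51767°, λ = +139.43250°
BM3: φ = -39.24717°, λ = -139.59200°
INJ-41: φ = -63.31550°, λ = -84.80250°
δ₁₃ = central angle FT6→INJ-41 = 0.934850 rad  (haversine)
θ₁₃ = bearing FT6→INJ-41 = 157.083°,  θ₁₂ = bearing FT6→BM3 = 106.517°
dₓₜ = R·arcsin(sin δ₁₃ · sin(θ₁₃ − θ₁₂)) = 6378·arcsin(0.80451·sin(50.565°)) = 4276.325 km
|dₓₜ| = 4276.325 km

4276 km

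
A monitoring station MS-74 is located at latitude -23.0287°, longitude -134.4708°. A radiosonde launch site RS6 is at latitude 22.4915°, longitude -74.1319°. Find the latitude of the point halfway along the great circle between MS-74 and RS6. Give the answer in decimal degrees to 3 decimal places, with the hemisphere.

Bx = cos φ₂ cos Δλ = 0.457227,  By = cos φ₂ sin Δλ = 0.802871
φₘ = atan2(sin φ₁ + sin φ₂, √((cos φ₁ + Bx)² + By²)) = -0.31068°
λₘ = λ₁ + atan2(By, cos φ₁ + Bx) = -104.23584°

0.311°S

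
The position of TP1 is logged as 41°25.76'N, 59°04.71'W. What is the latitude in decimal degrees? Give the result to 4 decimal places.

41° + 25.76′/60 = 41 + 0.42933 = 41.4293°

41.4293°N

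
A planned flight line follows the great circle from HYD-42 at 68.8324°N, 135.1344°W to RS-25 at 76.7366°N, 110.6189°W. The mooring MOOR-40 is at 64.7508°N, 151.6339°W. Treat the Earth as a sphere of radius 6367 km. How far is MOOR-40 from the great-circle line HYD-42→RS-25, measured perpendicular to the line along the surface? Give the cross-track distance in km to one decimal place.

478.7 km

δ₁₃ = central angle HYD-42→MOOR-40 = 0.133357 rad  (haversine)
θ₁₃ = bearing HYD-42→MOOR-40 = 245.661°,  θ₁₂ = bearing HYD-42→RS-25 = 31.263°
dₓₜ = R·arcsin(sin δ₁₃ · sin(θ₁₃ − θ₁₂)) = 6367·arcsin(0.13296·sin(214.399°)) = -478.718 km
|dₓₜ| = 478.718 km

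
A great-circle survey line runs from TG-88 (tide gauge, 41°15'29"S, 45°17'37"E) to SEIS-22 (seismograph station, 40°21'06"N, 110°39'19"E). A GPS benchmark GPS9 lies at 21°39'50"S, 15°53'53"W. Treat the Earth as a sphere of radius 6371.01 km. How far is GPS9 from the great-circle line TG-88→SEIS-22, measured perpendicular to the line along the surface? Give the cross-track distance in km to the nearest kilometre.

4019 km

TG-88: φ = -41.25806°, λ = +45.29361°
SEIS-22: φ = +40.35167°, λ = +110.65528°
GPS9: φ = -21.66389°, λ = -15.89806°
δ₁₃ = central angle TG-88→GPS9 = 0.951934 rad  (haversine)
θ₁₃ = bearing TG-88→GPS9 = 271.253°,  θ₁₂ = bearing TG-88→SEIS-22 = 44.854°
dₓₜ = R·arcsin(sin δ₁₃ · sin(θ₁₃ − θ₁₂)) = 6371.01·arcsin(0.81454·sin(226.400°)) = -4019.394 km
|dₓₜ| = 4019.394 km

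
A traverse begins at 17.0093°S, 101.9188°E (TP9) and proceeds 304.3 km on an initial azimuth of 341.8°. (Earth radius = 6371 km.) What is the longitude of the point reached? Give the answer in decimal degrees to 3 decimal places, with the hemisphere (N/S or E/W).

101.037°E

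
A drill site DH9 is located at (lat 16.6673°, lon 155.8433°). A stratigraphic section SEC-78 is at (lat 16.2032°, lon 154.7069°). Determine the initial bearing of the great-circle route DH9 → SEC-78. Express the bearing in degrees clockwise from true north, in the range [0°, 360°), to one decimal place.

247.1°

Δλ = -1.1364°
y = sin Δλ · cos φ₂ = -0.019045
x = cos φ₁ sin φ₂ − sin φ₁ cos φ₂ cos Δλ = -0.008046
θ = atan2(y, x) = -112.9025° → 247.0975° (mod 360°)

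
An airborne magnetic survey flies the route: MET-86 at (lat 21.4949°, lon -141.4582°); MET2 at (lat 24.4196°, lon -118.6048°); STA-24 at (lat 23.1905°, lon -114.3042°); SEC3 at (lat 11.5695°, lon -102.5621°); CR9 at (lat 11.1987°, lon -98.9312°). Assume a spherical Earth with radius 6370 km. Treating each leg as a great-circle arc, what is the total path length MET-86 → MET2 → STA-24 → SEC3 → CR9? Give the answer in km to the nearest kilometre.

5008 km

MET-86→MET2: c = 0.370373 rad, d = 2359.27 km
MET2→STA-24: c = 0.071942 rad, d = 458.27 km
STA-24→SEC3: c = 0.281439 rad, d = 1792.77 km
SEC3→CR9: c = 0.062460 rad, d = 397.87 km
Total = 2359.27 + 458.27 + 1792.77 + 397.87 = 5008.18 km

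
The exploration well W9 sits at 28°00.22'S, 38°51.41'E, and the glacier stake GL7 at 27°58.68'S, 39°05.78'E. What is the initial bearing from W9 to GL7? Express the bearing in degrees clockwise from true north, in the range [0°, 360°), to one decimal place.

W9: φ = -28.00367°, λ = +38.85683°
GL7: φ = -27.97800°, λ = +39.09633°
Δλ = 0.2395°
y = sin Δλ · cos φ₂ = 0.003692
x = cos φ₁ sin φ₂ − sin φ₁ cos φ₂ cos Δλ = 0.000444
θ = atan2(y, x) = 83.1364° → 83.1364° (mod 360°)

83.1°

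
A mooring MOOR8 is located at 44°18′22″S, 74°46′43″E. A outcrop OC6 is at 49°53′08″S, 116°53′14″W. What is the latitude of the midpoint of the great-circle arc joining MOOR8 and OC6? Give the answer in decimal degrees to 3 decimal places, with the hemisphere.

MOOR8: φ = -44.30611°, λ = +74.77861°
OC6: φ = -49.88556°, λ = -116.88722°
Bx = cos φ₂ cos Δλ = -0.631007,  By = cos φ₂ sin Δλ = 0.130283
φₘ = atan2(sin φ₁ + sin φ₂, √((cos φ₁ + Bx)² + By²)) = -83.93986°
λₘ = λ₁ + atan2(By, cos φ₁ + Bx) = 131.77727°

83.940°S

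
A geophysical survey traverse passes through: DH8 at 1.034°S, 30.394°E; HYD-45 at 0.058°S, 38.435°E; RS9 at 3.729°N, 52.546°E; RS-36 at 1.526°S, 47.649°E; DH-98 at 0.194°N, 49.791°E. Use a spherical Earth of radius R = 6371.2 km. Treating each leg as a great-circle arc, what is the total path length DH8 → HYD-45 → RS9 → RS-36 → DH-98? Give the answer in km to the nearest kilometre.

3628 km

DH8→HYD-45: c = 0.141364 rad, d = 900.66 km
HYD-45→RS9: c = 0.254832 rad, d = 1623.59 km
RS9→RS-36: c = 0.125336 rad, d = 798.54 km
RS-36→DH-98: c = 0.047943 rad, d = 305.45 km
Total = 900.66 + 1623.59 + 798.54 + 305.45 = 3628.24 km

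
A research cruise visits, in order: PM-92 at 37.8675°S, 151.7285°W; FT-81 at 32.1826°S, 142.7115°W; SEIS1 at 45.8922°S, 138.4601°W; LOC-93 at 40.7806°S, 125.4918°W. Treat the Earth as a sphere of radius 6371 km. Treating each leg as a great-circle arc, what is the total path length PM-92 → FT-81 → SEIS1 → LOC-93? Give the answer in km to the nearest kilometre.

3794 km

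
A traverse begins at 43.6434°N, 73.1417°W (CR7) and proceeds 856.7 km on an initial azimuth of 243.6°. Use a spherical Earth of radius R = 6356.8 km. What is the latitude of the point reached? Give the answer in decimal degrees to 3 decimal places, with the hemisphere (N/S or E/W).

39.842°N

δ = d/R = 856.7/6356.8 = 0.134769 rad
φ₂ = arcsin(sin φ₁ cos δ + cos φ₁ sin δ cos θ)
   = arcsin(0.69017·0.99093 + 0.72365·0.13436·-0.44464) = 39.84236°
λ₂ = λ₁ + atan2(sin θ sin δ cos φ₁, cos δ − sin φ₁ sin φ₂) = -82.15962°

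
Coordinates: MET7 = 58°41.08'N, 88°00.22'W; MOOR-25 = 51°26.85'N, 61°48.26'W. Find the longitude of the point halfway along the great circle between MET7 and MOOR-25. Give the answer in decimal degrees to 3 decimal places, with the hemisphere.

73.697°W

MET7: φ = +58.68467°, λ = -88.00367°
MOOR-25: φ = +51.44750°, λ = -61.80433°
Bx = cos φ₂ cos Δλ = 0.559203,  By = cos φ₂ sin Δλ = 0.275154
φₘ = atan2(sin φ₁ + sin φ₂, √((cos φ₁ + Bx)² + By²)) = 55.76611°
λₘ = λ₁ + atan2(By, cos φ₁ + Bx) = -73.69705°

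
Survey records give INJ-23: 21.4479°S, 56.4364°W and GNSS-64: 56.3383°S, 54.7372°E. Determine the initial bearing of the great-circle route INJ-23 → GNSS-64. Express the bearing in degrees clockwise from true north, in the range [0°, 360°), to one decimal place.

148.6°

Δλ = 111.1736°
y = sin Δλ · cos φ₂ = 0.516868
x = cos φ₁ sin φ₂ − sin φ₁ cos φ₂ cos Δλ = -0.847893
θ = atan2(y, x) = 148.6339° → 148.6339° (mod 360°)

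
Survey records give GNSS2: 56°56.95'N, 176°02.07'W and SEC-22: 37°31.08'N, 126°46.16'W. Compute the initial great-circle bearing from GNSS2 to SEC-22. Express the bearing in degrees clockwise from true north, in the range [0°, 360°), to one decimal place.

GNSS2: φ = +56.94917°, λ = -176.03450°
SEC-22: φ = +37.51800°, λ = -126.76933°
Δλ = 49.2652°
y = sin Δλ · cos φ₂ = 0.601009
x = cos φ₁ sin φ₂ − sin φ₁ cos φ₂ cos Δλ = -0.101689
θ = atan2(y, x) = 99.6034° → 99.6034° (mod 360°)

99.6°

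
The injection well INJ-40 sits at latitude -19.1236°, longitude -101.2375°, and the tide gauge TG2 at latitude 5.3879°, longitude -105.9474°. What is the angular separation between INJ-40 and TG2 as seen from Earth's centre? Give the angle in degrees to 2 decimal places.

Δφ = 24.5115°,  Δλ = -4.7099°
a = sin²(Δφ/2) + cos φ₁ cos φ₂ sin²(Δλ/2) = 0.046649
c = 2·arcsin(√a) = 0.435399 rad = 24.9465°

24.95°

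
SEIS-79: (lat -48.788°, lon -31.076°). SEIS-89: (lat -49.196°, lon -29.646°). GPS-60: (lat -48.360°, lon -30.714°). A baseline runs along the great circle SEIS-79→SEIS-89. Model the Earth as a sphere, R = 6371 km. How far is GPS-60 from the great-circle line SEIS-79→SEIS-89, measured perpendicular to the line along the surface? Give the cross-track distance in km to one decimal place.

54.3 km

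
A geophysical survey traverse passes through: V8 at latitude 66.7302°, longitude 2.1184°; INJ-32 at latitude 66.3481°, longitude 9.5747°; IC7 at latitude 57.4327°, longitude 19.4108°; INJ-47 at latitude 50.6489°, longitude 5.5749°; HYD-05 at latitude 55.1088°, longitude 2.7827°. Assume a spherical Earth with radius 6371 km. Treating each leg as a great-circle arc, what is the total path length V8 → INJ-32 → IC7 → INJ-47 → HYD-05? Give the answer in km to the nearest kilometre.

V8→INJ-32: c = 0.052206 rad, d = 332.60 km
INJ-32→IC7: c = 0.174900 rad, d = 1114.29 km
IC7→INJ-47: c = 0.184132 rad, d = 1173.10 km
INJ-47→HYD-05: c = 0.083194 rad, d = 530.03 km
Total = 332.60 + 1114.29 + 1173.10 + 530.03 = 3150.02 km

3150 km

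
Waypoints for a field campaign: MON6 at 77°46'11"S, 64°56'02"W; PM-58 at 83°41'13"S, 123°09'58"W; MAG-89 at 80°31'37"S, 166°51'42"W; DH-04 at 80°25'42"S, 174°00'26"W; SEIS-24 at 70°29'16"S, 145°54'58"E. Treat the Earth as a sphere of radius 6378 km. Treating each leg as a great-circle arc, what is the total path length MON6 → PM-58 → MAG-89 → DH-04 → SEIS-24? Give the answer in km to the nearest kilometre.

3531 km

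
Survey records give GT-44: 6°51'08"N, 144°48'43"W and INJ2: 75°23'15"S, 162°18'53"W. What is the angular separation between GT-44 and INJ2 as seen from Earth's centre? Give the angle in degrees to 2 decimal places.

GT-44: φ = +6.85222°, λ = -144.81194°
INJ2: φ = -75.38750°, λ = -162.31472°
Δφ = -82.2397°,  Δλ = -17.5028°
a = sin²(Δφ/2) + cos φ₁ cos φ₂ sin²(Δλ/2) = 0.438284
c = 2·arcsin(√a) = 1.447049 rad = 82.9098°

82.91°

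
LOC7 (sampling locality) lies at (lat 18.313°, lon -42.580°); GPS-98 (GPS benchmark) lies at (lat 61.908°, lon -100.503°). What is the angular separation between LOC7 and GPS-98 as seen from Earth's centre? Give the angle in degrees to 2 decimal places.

59.03°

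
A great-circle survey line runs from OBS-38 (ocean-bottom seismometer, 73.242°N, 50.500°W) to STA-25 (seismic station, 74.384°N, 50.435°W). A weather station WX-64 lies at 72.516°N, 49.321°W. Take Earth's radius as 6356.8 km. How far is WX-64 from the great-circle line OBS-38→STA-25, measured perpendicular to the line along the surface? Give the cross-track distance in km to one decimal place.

δ₁₃ = central angle OBS-38→WX-64 = 0.014044 rad  (haversine)
θ₁₃ = bearing OBS-38→WX-64 = 153.884°,  θ₁₂ = bearing OBS-38→STA-25 = 0.878°
dₓₜ = R·arcsin(sin δ₁₃ · sin(θ₁₃ − θ₁₂)) = 6356.8·arcsin(0.01404·sin(153.006°)) = 40.520 km
|dₓₜ| = 40.520 km

40.5 km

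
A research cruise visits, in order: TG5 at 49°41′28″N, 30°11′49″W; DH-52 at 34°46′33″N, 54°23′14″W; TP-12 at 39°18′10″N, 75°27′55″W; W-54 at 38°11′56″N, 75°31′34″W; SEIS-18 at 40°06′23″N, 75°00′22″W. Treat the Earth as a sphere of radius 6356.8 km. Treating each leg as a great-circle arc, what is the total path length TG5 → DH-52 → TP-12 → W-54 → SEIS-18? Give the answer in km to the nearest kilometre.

4833 km

TG5: φ = +49.69111°, λ = -30.19694°
DH-52: φ = +34.77583°, λ = -54.38722°
TP-12: φ = +39.30278°, λ = -75.46528°
W-54: φ = +38.19889°, λ = -75.52611°
SEIS-18: φ = +40.10639°, λ = -75.00611°
TG5→DH-52: c = 0.403612 rad, d = 2565.68 km
DH-52→TP-12: c = 0.303310 rad, d = 1928.08 km
TP-12→W-54: c = 0.019284 rad, d = 122.59 km
W-54→SEIS-18: c = 0.034028 rad, d = 216.31 km
Total = 2565.68 + 1928.08 + 122.59 + 216.31 = 4832.65 km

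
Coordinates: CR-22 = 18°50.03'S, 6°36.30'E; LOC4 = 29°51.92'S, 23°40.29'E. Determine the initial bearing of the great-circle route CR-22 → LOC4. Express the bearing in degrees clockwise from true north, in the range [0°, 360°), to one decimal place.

128.7°

CR-22: φ = -18.83383°, λ = +6.60500°
LOC4: φ = -29.86533°, λ = +23.67150°
Δλ = 17.0665°
y = sin Δλ · cos φ₂ = 0.254507
x = cos φ₁ sin φ₂ − sin φ₁ cos φ₂ cos Δλ = -0.203676
θ = atan2(y, x) = 128.6696° → 128.6696° (mod 360°)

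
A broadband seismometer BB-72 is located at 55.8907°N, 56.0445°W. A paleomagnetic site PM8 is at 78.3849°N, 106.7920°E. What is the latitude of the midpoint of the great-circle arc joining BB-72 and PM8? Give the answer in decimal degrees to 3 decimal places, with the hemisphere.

Bx = cos φ₂ cos Δλ = -0.192370,  By = cos φ₂ sin Δλ = 0.059414
φₘ = atan2(sin φ₁ + sin φ₂, √((cos φ₁ + Bx)² + By²)) = 78.33495°
λₘ = λ₁ + atan2(By, cos φ₁ + Bx) = -46.88303°

78.335°N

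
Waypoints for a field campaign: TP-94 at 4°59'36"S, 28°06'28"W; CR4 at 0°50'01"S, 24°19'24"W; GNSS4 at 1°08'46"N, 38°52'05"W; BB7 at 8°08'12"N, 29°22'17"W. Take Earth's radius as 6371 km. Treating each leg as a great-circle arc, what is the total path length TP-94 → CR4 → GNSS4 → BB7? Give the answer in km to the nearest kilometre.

TP-94: φ = -4.99333°, λ = -28.10778°
CR4: φ = -0.83361°, λ = -24.32333°
GNSS4: φ = +1.14611°, λ = -38.86806°
BB7: φ = +8.13667°, λ = -29.37139°
TP-94→CR4: c = 0.098084 rad, d = 624.89 km
CR4→GNSS4: c = 0.256181 rad, d = 1632.13 km
GNSS4→BB7: c = 0.205289 rad, d = 1307.90 km
Total = 624.89 + 1632.13 + 1307.90 = 3564.91 km

3565 km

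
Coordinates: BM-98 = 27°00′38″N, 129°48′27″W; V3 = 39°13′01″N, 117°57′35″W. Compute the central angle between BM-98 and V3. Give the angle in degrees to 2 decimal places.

BM-98: φ = +27.01056°, λ = -129.80750°
V3: φ = +39.21694°, λ = -117.95972°
Δφ = 12.2064°,  Δλ = 11.8478°
a = sin²(Δφ/2) + cos φ₁ cos φ₂ sin²(Δλ/2) = 0.018656
c = 2·arcsin(√a) = 0.274032 rad = 15.7009°

15.70°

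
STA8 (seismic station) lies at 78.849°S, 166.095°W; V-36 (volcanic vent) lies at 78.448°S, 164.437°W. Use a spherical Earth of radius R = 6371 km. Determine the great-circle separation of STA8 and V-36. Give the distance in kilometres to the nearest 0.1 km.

57.5 km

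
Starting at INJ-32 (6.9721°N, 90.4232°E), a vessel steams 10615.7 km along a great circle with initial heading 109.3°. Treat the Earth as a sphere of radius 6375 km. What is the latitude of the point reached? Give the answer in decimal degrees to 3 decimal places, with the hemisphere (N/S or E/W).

19.758°S

δ = d/R = 10615.7/6375 = 1.665208 rad
φ₂ = arcsin(sin φ₁ cos δ + cos φ₁ sin δ cos θ)
   = arcsin(0.12139·-0.09427 + 0.99261·0.99555·-0.33051) = -19.75827°
λ₂ = λ₁ + atan2(sin θ sin δ cos φ₁, cos δ − sin φ₁ sin φ₂) = -176.30985°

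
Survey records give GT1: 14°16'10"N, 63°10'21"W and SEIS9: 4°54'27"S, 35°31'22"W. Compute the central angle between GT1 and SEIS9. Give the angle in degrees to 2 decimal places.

GT1: φ = +14.26944°, λ = -63.17250°
SEIS9: φ = -4.90750°, λ = -35.52278°
Δφ = -19.1769°,  Δλ = 27.6497°
a = sin²(Δφ/2) + cos φ₁ cos φ₂ sin²(Δλ/2) = 0.082881
c = 2·arcsin(√a) = 0.584045 rad = 33.4633°

33.46°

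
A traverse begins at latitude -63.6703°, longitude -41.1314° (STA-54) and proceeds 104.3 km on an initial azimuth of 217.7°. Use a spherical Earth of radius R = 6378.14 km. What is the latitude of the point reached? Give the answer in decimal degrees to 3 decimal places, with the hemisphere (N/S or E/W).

δ = d/R = 104.3/6378.14 = 0.016353 rad
φ₂ = arcsin(sin φ₁ cos δ + cos φ₁ sin δ cos θ)
   = arcsin(-0.89626·0.99987 + 0.44354·0.01635·-0.79122) = -64.40567°
λ₂ = λ₁ + atan2(sin θ sin δ cos φ₁, cos δ − sin φ₁ sin φ₂) = -42.45778°

64.406°S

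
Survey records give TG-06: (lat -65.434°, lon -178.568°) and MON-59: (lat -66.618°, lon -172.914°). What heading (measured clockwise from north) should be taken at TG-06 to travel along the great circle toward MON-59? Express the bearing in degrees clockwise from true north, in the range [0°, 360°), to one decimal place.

119.8°

Δλ = 5.6540°
y = sin Δλ · cos φ₂ = 0.039099
x = cos φ₁ sin φ₂ − sin φ₁ cos φ₂ cos Δλ = -0.022419
θ = atan2(y, x) = 119.8298° → 119.8298° (mod 360°)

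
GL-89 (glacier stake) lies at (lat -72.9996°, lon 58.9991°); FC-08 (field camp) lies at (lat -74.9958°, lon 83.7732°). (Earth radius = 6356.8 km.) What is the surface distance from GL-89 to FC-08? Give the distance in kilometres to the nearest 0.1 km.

782.8 km

Δφ = -1.9962°,  Δλ = 24.7741°
a = sin²(Δφ/2) + cos φ₁ cos φ₂ sin²(Δλ/2) = 0.003787
c = 2·arcsin(√a) = 0.123148 rad = 7.0559°
d = R·c = 6356.8 × 0.123148 = 782.8 km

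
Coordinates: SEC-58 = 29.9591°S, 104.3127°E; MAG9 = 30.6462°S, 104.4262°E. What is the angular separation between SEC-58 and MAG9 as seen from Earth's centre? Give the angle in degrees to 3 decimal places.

Δφ = -0.6871°,  Δλ = 0.1135°
a = sin²(Δφ/2) + cos φ₁ cos φ₂ sin²(Δλ/2) = 0.000037
c = 2·arcsin(√a) = 0.012113 rad = 0.6941°

0.694°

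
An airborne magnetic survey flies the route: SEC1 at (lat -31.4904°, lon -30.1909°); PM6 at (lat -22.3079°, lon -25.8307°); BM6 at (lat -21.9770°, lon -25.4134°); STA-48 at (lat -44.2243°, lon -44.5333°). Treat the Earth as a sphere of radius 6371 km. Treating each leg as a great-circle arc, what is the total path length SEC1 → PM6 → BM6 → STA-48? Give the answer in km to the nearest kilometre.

SEC1→PM6: c = 0.173990 rad, d = 1108.49 km
PM6→BM6: c = 0.008881 rad, d = 56.58 km
BM6→STA-48: c = 0.475860 rad, d = 3031.70 km
Total = 1108.49 + 56.58 + 3031.70 = 4196.78 km

4197 km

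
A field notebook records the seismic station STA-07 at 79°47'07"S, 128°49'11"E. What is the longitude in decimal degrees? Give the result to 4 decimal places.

128.8197°E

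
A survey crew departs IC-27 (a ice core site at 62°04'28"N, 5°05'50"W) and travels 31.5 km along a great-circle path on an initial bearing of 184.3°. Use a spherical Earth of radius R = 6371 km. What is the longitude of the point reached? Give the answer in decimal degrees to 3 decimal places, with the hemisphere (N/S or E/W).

5.142°W

IC-27: φ = +62.07444°, λ = -5.09722°
δ = d/R = 31.5/6371 = 0.004944 rad
φ₂ = arcsin(sin φ₁ cos δ + cos φ₁ sin δ cos θ)
   = arcsin(0.88356·0.99999 + 0.46832·0.00494·-0.99719) = 61.79195°
λ₂ = λ₁ + atan2(sin θ sin δ cos φ₁, cos δ − sin φ₁ sin φ₂) = -5.14216°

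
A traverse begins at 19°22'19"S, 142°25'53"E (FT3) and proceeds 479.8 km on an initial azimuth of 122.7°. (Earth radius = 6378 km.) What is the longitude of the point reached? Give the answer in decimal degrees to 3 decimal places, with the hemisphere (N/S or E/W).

146.333°E

FT3: φ = -19.37194°, λ = +142.43139°
δ = d/R = 479.8/6378 = 0.075227 rad
φ₂ = arcsin(sin φ₁ cos δ + cos φ₁ sin δ cos θ)
   = arcsin(-0.33170·0.99717 + 0.94339·0.07516·-0.54024) = -21.65796°
λ₂ = λ₁ + atan2(sin θ sin δ cos φ₁, cos δ − sin φ₁ sin φ₂) = 146.33332°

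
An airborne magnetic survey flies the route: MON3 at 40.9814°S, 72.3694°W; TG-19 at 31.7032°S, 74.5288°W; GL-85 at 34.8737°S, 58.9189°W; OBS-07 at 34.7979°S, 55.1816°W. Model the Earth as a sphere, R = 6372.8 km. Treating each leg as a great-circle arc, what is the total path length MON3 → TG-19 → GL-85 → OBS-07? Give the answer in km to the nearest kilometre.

2883 km

MON3→TG-19: c = 0.164740 rad, d = 1049.85 km
TG-19→GL-85: c = 0.234095 rad, d = 1491.84 km
GL-85→OBS-07: c = 0.053552 rad, d = 341.28 km
Total = 1049.85 + 1491.84 + 341.28 = 2882.97 km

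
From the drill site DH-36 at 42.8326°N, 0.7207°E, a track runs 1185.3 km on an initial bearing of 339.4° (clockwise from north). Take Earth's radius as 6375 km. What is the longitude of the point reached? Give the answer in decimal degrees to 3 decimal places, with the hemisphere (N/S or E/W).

5.435°W

δ = d/R = 1185.3/6375 = 0.185929 rad
φ₂ = arcsin(sin φ₁ cos δ + cos φ₁ sin δ cos θ)
   = arcsin(0.67986·0.98276 + 0.73334·0.18486·0.93606) = 52.65893°
λ₂ = λ₁ + atan2(sin θ sin δ cos φ₁, cos δ − sin φ₁ sin φ₂) = -5.43498°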